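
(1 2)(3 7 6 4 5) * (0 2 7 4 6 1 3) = (0 2 3 4 5)(1 7)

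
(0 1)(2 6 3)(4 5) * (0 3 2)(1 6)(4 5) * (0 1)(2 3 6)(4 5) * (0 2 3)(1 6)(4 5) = (0 3 6)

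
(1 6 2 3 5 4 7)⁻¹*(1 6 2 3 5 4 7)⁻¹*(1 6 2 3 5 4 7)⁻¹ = (1 5 6 4 2 7 3)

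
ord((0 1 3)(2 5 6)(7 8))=6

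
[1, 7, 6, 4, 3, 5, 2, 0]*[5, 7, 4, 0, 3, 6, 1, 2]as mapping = [0→7, 1→2, 2→1, 3→3, 4→0, 5→6, 6→4, 7→5]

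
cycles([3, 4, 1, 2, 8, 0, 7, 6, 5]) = (0 3 2 1 4 8 5)(6 7)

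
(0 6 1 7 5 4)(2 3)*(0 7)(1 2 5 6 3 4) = (0 3 5 1)(2 4 7 6)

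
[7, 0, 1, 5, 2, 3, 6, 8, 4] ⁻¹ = [1, 2, 4, 5, 8, 3, 6, 0, 7] 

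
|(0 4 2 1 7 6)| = 6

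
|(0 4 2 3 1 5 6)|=7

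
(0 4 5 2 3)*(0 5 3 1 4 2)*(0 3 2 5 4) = (0 5 3 4 2 1)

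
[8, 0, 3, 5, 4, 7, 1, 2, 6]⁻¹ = [1, 6, 7, 2, 4, 3, 8, 5, 0]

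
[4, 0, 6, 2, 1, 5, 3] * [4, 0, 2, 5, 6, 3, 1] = [6, 4, 1, 2, 0, 3, 5]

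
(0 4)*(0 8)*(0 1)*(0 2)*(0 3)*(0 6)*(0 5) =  (0 4 8 1 2 3 6 5)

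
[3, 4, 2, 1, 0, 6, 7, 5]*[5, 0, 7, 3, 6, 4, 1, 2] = [3, 6, 7, 0, 5, 1, 2, 4]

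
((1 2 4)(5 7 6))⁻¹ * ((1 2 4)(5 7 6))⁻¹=(1 2 4)(5 7 6)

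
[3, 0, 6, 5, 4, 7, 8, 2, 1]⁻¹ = [1, 8, 7, 0, 4, 3, 2, 5, 6]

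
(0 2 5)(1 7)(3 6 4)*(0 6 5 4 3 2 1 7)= (0 1)(2 4)(3 5 6)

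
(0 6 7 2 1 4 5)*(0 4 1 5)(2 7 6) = (0 2 5 4)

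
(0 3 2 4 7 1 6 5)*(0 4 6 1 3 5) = (0 5 4 7 3 2 6)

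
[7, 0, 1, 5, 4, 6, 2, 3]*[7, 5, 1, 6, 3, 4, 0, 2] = [2, 7, 5, 4, 3, 0, 1, 6]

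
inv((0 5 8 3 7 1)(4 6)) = (0 1 7 3 8 5)(4 6)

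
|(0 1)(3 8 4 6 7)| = 10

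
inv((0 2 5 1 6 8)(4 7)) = (0 8 6 1 5 2)(4 7)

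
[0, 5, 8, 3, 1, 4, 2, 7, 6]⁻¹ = [0, 4, 6, 3, 5, 1, 8, 7, 2]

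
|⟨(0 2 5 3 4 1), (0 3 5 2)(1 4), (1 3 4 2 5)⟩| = 720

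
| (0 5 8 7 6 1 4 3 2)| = 9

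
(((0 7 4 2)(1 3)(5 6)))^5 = (0 7 4 2)(1 3)(5 6)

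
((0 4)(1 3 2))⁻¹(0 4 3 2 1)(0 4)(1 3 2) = (0 2 1 3 4)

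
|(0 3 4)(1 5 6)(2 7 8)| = 3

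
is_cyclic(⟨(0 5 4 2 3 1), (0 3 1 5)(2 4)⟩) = no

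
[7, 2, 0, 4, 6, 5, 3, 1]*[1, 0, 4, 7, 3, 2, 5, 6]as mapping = [0→6, 1→4, 2→1, 3→3, 4→5, 5→2, 6→7, 7→0]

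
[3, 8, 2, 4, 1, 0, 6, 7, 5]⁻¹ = [5, 4, 2, 0, 3, 8, 6, 7, 1]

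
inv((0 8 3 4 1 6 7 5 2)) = (0 2 5 7 6 1 4 3 8)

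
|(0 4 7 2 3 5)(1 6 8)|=6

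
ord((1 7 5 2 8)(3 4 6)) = 15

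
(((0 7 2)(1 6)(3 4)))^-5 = (0 7 2)(1 6)(3 4)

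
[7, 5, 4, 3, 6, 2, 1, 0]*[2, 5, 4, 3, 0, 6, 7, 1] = [1, 6, 0, 3, 7, 4, 5, 2]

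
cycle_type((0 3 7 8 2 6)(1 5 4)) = 3.6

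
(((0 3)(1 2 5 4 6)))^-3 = (0 3)(1 5 6 2 4)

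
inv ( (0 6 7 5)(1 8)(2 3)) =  (0 5 7 6)(1 8)(2 3)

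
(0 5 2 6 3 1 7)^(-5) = (0 2 3 7 5 6 1)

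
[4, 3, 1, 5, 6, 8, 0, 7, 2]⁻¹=[6, 2, 8, 1, 0, 3, 4, 7, 5]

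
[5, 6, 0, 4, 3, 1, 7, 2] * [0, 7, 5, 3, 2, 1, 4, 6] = [1, 4, 0, 2, 3, 7, 6, 5]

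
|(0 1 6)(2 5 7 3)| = 12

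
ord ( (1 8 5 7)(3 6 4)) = 12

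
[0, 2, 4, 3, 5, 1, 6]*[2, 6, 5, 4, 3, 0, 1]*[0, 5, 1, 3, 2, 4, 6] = [1, 4, 3, 2, 0, 6, 5]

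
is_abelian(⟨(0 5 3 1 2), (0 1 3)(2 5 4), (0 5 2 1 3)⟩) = no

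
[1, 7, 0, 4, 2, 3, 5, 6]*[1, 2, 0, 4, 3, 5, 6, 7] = [2, 7, 1, 3, 0, 4, 5, 6]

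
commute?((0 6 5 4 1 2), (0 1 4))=no:(0 6 5 4 1 2) * (0 1 4)=(0 6 5)(1 2), (0 1 4) * (0 6 5 4 1 2)=(0 2)(4 6 5)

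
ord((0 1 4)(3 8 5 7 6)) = 15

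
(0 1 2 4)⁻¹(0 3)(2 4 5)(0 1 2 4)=(0 5 4)(1 3)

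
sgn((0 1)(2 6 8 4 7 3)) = 1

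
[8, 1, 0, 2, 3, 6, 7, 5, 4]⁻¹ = [2, 1, 3, 4, 8, 7, 5, 6, 0]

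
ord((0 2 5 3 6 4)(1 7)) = 6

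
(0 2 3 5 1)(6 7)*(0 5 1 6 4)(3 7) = (0 2 7 4)(1 5 6 3)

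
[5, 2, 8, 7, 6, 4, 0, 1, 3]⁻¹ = [6, 7, 1, 8, 5, 0, 4, 3, 2]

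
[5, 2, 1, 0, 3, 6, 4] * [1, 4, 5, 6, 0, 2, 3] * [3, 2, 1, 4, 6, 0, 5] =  [1, 0, 6, 2, 5, 4, 3]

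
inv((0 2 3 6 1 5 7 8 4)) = (0 4 8 7 5 1 6 3 2)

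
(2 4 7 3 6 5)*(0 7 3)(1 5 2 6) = (0 7)(1 5 6 2 4 3)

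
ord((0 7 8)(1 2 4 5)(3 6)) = 12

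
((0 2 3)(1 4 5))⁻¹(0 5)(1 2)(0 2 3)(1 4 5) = (1 2)(3 4)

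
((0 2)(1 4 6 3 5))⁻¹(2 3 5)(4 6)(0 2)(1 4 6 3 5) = (0 5 1)(3 6)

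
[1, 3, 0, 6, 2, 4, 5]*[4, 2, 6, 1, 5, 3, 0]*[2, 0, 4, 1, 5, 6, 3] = [4, 0, 5, 2, 3, 6, 1]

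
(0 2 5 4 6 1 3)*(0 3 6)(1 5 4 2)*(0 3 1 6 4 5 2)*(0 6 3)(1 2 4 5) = (0 3 2 1 5 6 4)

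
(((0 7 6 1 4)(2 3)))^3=(0 1 7 4 6)(2 3)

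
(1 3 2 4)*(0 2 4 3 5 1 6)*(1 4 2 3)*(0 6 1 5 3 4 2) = (0 4 1 3)(2 5)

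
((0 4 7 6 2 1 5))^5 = (0 1 6 4 5 2 7)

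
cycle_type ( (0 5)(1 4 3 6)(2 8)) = 2^2.4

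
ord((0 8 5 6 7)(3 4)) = 10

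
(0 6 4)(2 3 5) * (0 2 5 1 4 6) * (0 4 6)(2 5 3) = (0 4 5 3 1 6)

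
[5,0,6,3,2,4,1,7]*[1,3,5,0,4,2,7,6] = [2,1,7,0,5,4,3,6]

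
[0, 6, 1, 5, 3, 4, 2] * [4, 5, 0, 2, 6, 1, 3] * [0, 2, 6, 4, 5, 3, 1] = [5, 4, 3, 2, 6, 1, 0]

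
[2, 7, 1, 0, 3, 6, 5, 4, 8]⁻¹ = [3, 2, 0, 4, 7, 6, 5, 1, 8]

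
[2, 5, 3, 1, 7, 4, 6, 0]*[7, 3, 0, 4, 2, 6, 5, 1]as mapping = [0→0, 1→6, 2→4, 3→3, 4→1, 5→2, 6→5, 7→7]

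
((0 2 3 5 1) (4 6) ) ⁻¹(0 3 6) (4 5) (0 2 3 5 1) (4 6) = (1 6) (2 5 4) 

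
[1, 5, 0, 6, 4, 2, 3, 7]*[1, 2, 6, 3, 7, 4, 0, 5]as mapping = [0→2, 1→4, 2→1, 3→0, 4→7, 5→6, 6→3, 7→5]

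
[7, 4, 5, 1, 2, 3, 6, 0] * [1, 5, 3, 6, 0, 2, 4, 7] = [7, 0, 2, 5, 3, 6, 4, 1]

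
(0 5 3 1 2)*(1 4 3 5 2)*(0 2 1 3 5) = (0 1 3 4 5)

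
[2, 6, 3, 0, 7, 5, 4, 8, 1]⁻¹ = [3, 8, 0, 2, 6, 5, 1, 4, 7]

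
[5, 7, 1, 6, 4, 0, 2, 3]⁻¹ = [5, 2, 6, 7, 4, 0, 3, 1]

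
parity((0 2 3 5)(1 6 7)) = odd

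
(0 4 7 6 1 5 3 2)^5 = (0 5 7 2 1 4 3 6)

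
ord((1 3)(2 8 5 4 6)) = 10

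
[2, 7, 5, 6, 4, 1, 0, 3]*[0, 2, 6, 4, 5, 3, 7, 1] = [6, 1, 3, 7, 5, 2, 0, 4]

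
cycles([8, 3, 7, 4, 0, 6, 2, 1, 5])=(0 8 5 6 2 7 1 3 4)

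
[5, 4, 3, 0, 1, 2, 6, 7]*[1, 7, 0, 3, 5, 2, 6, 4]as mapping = [0→2, 1→5, 2→3, 3→1, 4→7, 5→0, 6→6, 7→4]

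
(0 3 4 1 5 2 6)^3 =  (0 1 6 4 2 3 5)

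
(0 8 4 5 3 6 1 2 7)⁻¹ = (0 7 2 1 6 3 5 4 8)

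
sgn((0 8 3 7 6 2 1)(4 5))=-1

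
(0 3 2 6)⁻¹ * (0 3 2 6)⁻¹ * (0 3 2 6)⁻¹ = (0 3 2 6)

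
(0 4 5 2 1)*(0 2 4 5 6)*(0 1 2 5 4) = (0 4 6 1 5)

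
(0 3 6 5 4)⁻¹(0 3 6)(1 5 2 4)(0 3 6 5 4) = (0 1 4 2)(3 6 5)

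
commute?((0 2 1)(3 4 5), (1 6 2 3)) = no:(0 2 1)(3 4 5) * (1 6 2 3) = (0 3 4 5 1)(2 6), (1 6 2 3) * (0 2 1)(3 4 5) = (0 2 4 5 3)(1 6)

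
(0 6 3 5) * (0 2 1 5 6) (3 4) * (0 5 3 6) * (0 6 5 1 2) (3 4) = (0 1 4 5) (3 6) 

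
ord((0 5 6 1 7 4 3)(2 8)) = 14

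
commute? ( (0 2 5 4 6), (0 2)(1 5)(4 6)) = no: (0 2 5 4 6)*(0 2)(1 5)(4 6) = (1 5 6 2), (0 2)(1 5)(4 6)*(0 2 5 4 6) = (0 5 1 4)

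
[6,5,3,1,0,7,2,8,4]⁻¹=[4,3,6,2,8,1,0,5,7]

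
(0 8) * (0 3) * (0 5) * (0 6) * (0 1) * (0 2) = (0 8 3 5 6 1 2)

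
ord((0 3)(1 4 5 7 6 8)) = 6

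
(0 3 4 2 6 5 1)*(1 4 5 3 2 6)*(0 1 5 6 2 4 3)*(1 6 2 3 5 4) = (0 1 6)(2 4 3)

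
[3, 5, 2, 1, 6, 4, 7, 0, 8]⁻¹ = [7, 3, 2, 0, 5, 1, 4, 6, 8]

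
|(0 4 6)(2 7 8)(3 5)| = 6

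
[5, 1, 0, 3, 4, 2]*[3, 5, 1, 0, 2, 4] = [4, 5, 3, 0, 2, 1] 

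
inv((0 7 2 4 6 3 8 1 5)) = (0 5 1 8 3 6 4 2 7)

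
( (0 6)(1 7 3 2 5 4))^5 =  (0 6)(1 4 5 2 3 7)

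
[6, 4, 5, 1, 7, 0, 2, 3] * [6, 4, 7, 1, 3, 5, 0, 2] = [0, 3, 5, 4, 2, 6, 7, 1]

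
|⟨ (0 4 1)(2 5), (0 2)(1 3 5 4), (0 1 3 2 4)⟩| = 720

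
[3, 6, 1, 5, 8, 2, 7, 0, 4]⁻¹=[7, 2, 5, 0, 8, 3, 1, 6, 4]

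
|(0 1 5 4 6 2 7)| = 7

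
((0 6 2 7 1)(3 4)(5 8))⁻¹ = (0 1 7 2 6)(3 4)(5 8)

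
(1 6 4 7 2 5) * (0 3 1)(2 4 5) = (0 3 1 6 5)(4 7)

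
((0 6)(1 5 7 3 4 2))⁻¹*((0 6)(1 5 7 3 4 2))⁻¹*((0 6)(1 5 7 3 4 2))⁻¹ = (0 6)(1 3)(2 7)(4 5)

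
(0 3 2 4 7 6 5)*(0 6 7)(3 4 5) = (0 4)(2 5 6 3)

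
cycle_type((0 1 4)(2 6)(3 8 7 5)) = 2.3.4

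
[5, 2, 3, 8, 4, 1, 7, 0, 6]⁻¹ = [7, 5, 1, 2, 4, 0, 8, 6, 3]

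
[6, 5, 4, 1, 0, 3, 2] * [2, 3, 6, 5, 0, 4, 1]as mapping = [0→1, 1→4, 2→0, 3→3, 4→2, 5→5, 6→6]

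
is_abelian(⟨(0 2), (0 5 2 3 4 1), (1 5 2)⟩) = no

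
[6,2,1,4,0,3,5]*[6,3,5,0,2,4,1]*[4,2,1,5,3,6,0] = [2,6,5,1,0,4,3]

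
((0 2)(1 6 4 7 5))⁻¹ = (0 2)(1 5 7 4 6)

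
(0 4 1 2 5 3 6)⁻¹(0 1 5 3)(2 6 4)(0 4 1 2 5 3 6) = (0 1 5)(2 3 6 4)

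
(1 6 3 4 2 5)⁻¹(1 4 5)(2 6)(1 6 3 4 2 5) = (1 6 2)(3 5)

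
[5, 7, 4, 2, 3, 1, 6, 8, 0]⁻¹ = [8, 5, 3, 4, 2, 0, 6, 1, 7]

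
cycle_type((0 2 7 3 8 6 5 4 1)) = 9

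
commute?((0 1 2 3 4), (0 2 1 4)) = no:(0 1 2 3 4) * (0 2 1 4) = (0 4 2 3), (0 2 1 4) * (0 1 2 3 4) = (0 3 4 1)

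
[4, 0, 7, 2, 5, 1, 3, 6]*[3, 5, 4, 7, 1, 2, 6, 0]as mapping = [0→1, 1→3, 2→0, 3→4, 4→2, 5→5, 6→7, 7→6]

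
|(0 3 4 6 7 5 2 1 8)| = 9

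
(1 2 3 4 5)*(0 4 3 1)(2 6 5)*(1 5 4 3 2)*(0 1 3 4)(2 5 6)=(0 4 3 5 1 2 6)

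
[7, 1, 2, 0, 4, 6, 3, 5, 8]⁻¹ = [3, 1, 2, 6, 4, 7, 5, 0, 8]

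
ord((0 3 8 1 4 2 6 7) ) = 8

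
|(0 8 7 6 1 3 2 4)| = 8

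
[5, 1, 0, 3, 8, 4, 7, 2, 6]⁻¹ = [2, 1, 7, 3, 5, 0, 8, 6, 4]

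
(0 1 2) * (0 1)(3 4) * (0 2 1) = (0 2)(3 4)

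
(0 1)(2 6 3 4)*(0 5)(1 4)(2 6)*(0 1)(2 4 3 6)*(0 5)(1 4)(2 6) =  (0 3 5 4 6 2 1)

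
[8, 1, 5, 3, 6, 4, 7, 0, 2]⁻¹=[7, 1, 8, 3, 5, 2, 4, 6, 0]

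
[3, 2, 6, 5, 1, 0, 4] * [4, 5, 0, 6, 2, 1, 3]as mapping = [0→6, 1→0, 2→3, 3→1, 4→5, 5→4, 6→2]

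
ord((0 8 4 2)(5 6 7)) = 12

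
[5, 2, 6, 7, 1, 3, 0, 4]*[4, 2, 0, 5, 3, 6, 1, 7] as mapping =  [0→6, 1→0, 2→1, 3→7, 4→2, 5→5, 6→4, 7→3] 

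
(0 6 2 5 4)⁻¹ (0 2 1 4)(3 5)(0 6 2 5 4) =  (0 6 5 1)(3 4)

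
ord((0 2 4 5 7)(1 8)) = 10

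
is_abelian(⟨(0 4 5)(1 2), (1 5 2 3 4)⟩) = no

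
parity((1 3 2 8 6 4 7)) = even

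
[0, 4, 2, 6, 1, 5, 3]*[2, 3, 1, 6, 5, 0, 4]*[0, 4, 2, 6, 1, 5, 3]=[2, 5, 4, 1, 6, 0, 3]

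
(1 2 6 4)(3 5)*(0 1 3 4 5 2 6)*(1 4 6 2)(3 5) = (0 4 5 6 3 1 2)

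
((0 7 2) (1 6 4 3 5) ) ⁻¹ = (0 2 7) (1 5 3 4 6) 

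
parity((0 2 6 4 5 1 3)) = even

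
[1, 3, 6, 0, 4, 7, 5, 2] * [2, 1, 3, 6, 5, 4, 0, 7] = [1, 6, 0, 2, 5, 7, 4, 3]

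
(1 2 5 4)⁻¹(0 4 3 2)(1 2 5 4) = (0 1 3 5)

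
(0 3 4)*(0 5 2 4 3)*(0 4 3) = (0 4 5 2 3)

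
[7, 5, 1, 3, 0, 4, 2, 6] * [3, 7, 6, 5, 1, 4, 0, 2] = [2, 4, 7, 5, 3, 1, 6, 0]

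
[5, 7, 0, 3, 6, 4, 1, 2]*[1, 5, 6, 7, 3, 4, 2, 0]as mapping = [0→4, 1→0, 2→1, 3→7, 4→2, 5→3, 6→5, 7→6]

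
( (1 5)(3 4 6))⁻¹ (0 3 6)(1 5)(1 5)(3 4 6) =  (0 4 3)(1 5)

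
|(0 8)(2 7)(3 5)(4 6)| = 2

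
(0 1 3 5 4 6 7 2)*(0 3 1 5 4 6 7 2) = (0 5 6 2 3 4 7)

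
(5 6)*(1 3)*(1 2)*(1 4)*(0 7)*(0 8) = (0 7 8)(1 3 2 4)(5 6)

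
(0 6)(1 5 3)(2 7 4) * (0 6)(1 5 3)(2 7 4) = (1 3 5)(2 4 7)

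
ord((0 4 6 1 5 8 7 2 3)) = 9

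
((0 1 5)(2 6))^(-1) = (0 5 1)(2 6)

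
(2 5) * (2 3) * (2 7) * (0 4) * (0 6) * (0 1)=(0 4 6 1)(2 5 3 7)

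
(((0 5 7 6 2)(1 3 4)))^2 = (0 7 2 5 6)(1 4 3)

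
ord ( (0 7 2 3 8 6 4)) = 7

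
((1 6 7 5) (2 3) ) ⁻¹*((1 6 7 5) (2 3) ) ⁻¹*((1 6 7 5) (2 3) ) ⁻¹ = (1 6 7 5) (2 3) 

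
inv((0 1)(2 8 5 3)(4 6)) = (0 1)(2 3 5 8)(4 6)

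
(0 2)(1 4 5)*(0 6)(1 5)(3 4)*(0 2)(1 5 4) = (1 3)(2 6)(4 5)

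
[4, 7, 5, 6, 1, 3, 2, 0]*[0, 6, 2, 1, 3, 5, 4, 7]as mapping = [0→3, 1→7, 2→5, 3→4, 4→6, 5→1, 6→2, 7→0]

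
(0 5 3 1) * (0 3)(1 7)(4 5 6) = (0 6 4 5)(1 3 7)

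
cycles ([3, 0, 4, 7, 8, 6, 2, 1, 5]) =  (0 3 7 1)(2 4 8 5 6)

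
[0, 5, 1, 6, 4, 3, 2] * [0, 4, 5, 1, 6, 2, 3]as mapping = [0→0, 1→2, 2→4, 3→3, 4→6, 5→1, 6→5]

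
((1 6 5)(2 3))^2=(1 5 6)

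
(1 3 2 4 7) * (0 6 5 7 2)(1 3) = (0 6 5 7 3)(2 4)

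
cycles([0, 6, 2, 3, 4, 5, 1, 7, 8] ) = (1 6)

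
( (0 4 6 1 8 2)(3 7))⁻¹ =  (0 2 8 1 6 4)(3 7)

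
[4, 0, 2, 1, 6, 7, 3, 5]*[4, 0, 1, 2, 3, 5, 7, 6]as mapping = [0→3, 1→4, 2→1, 3→0, 4→7, 5→6, 6→2, 7→5]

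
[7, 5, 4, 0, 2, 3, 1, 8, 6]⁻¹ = [3, 6, 4, 5, 2, 1, 8, 0, 7]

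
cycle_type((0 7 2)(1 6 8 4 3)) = 3.5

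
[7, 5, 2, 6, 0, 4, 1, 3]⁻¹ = [4, 6, 2, 7, 5, 1, 3, 0]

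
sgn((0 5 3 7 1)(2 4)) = -1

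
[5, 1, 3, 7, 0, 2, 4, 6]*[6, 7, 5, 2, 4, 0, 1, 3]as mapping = [0→0, 1→7, 2→2, 3→3, 4→6, 5→5, 6→4, 7→1]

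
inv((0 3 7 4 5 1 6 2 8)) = (0 8 2 6 1 5 4 7 3)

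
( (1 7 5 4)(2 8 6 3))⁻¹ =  (1 4 5 7)(2 3 6 8)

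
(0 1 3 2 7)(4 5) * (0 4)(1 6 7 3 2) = (0 6 7 4 5)(1 2 3)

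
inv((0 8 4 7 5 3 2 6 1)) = (0 1 6 2 3 5 7 4 8)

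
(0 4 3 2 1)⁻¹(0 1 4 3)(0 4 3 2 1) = (0 3 2 4)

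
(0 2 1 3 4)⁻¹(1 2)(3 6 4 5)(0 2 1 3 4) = (0 5 4 6)(1 3)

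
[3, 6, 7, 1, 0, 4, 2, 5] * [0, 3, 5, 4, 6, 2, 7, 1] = [4, 7, 1, 3, 0, 6, 5, 2]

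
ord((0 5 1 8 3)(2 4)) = 10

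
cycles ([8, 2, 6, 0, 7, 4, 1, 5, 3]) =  (0 8 3)(1 2 6)(4 7 5)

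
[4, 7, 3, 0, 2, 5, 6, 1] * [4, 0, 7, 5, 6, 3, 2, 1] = [6, 1, 5, 4, 7, 3, 2, 0]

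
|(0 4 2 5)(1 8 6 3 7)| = 20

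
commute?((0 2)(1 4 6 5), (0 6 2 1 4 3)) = no:(0 2)(1 4 6 5) * (0 6 2 1 4 3) = (0 1 3)(2 6 5 4), (0 6 2 1 4 3) * (0 2)(1 4 6 5) = (0 5 1 6)(2 4 3)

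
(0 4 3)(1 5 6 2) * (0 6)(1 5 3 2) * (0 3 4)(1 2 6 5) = (1 4 6 2)(3 5)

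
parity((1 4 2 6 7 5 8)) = even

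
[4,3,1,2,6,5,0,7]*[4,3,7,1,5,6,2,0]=[5,1,3,7,2,6,4,0] 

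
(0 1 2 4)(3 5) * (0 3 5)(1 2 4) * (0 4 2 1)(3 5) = (0 1 2)(3 4 5)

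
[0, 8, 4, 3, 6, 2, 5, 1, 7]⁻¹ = [0, 7, 5, 3, 2, 6, 4, 8, 1]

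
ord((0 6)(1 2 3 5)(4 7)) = 4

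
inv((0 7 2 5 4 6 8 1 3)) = (0 3 1 8 6 4 5 2 7)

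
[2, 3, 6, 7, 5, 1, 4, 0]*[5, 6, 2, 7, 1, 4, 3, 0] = [2, 7, 3, 0, 4, 6, 1, 5]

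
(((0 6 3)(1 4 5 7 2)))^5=(0 3 6)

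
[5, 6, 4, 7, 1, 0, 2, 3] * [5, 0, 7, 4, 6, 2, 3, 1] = [2, 3, 6, 1, 0, 5, 7, 4]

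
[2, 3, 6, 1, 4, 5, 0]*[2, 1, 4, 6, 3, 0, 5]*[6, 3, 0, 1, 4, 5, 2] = [4, 2, 5, 3, 1, 6, 0]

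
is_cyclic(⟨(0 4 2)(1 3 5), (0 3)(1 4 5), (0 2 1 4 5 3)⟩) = no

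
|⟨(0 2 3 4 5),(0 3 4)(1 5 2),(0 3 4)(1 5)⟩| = 720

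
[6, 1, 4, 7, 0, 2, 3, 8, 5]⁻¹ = [4, 1, 5, 6, 2, 8, 0, 3, 7]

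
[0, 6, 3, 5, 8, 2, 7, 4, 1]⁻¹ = [0, 8, 5, 2, 7, 3, 1, 6, 4]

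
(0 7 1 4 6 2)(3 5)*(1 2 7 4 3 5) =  (0 4 6 7 2)(1 3)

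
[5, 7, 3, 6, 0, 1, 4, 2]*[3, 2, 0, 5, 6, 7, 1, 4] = [7, 4, 5, 1, 3, 2, 6, 0]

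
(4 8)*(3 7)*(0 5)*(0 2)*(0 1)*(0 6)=(0 5 2 1 6)(3 7)(4 8)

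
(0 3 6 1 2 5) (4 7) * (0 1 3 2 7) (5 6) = (0 2 6 3 5 1 7 4) 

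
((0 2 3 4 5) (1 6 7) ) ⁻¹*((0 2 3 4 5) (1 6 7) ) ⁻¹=(0 4 2 5 3) (1 6 7) 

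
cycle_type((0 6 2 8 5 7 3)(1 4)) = 2.7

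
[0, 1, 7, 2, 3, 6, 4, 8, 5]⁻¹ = [0, 1, 3, 4, 6, 8, 5, 2, 7]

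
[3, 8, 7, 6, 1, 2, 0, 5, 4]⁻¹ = [6, 4, 5, 0, 8, 7, 3, 2, 1]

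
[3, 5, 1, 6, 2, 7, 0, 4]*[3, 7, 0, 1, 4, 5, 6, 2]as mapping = [0→1, 1→5, 2→7, 3→6, 4→0, 5→2, 6→3, 7→4]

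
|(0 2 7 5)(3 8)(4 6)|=4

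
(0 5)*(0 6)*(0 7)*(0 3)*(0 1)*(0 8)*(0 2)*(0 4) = (0 5 6 7 3 1 8 2 4)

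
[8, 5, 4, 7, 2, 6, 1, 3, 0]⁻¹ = [8, 6, 4, 7, 2, 1, 5, 3, 0]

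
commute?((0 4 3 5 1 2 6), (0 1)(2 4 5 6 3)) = no:(0 4 3 5 1 2 6)*(0 1)(2 4 5 6 3) = (0 5)(1 4 2 3 6), (0 1)(2 4 5 6 3)*(0 4 3 5 1 2 6) = (0 2 3 6 5)(1 4)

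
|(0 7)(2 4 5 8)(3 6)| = 4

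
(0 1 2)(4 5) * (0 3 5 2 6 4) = (0 1 6 4 2 3 5)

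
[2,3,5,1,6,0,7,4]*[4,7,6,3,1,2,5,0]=[6,3,2,7,5,4,0,1]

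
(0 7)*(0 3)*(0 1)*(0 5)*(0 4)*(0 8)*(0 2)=(0 7 3 1 5 4 8 2)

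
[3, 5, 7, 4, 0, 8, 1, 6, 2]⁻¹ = [4, 6, 8, 0, 3, 1, 7, 2, 5]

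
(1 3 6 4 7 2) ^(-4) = (1 6 7) (2 3 4) 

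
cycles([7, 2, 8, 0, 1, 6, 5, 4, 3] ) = (0 7 4 1 2 8 3)(5 6)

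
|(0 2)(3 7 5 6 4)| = 10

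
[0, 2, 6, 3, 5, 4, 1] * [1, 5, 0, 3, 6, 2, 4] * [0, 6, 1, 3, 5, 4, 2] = [6, 0, 5, 3, 1, 2, 4]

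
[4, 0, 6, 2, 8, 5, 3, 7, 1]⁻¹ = [1, 8, 3, 6, 0, 5, 2, 7, 4]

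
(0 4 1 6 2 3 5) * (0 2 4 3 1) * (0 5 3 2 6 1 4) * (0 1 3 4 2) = (1 3 4 5 6)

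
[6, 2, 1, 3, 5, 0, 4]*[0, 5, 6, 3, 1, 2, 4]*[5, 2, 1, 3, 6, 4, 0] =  [6, 0, 4, 3, 1, 5, 2]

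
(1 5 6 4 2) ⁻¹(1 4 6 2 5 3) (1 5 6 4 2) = (1 6 3 5 2 4) 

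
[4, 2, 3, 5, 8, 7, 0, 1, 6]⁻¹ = [6, 7, 1, 2, 0, 3, 8, 5, 4]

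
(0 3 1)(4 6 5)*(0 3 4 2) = (0 4 6 5 2)(1 3)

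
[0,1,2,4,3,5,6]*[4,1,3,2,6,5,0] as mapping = [0→4,1→1,2→3,3→6,4→2,5→5,6→0] 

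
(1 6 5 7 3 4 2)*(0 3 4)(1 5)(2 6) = (0 3)(1 2 5 7 4 6)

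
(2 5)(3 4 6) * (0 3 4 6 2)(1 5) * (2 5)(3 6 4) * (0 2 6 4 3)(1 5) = (0 4 1 6)(2 5)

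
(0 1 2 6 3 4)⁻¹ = (0 4 3 6 2 1)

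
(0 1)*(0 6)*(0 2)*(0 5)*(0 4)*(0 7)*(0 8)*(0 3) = (0 1 6 2 5 4 7 8 3)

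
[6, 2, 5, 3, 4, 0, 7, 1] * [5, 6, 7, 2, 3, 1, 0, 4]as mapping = [0→0, 1→7, 2→1, 3→2, 4→3, 5→5, 6→4, 7→6]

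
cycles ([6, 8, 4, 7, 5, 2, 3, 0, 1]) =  (0 6 3 7)(1 8)(2 4 5)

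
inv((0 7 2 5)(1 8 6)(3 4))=(0 5 2 7)(1 6 8)(3 4)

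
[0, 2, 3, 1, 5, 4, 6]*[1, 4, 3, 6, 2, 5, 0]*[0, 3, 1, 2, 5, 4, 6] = [3, 2, 6, 5, 4, 1, 0]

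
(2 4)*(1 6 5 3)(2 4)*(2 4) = (1 6 5 3)(2 4)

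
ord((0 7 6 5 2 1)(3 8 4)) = 6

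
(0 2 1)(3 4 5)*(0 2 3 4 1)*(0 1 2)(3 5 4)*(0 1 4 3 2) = (0 5 2 4 3)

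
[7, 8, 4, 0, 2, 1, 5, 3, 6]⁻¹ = [3, 5, 4, 7, 2, 6, 8, 0, 1]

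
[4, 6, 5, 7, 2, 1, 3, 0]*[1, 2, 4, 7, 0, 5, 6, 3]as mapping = [0→0, 1→6, 2→5, 3→3, 4→4, 5→2, 6→7, 7→1]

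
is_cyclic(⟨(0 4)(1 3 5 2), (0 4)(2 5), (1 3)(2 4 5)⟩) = no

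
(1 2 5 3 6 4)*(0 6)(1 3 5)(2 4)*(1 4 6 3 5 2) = (0 3)(1 6)(2 4 5)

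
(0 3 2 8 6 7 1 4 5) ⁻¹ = (0 5 4 1 7 6 8 2 3) 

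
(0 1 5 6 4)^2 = (0 5 4 1 6)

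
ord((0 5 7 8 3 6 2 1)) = 8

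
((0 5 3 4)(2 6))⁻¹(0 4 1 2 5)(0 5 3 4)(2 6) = (0 1 6 3 5)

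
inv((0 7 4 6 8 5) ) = (0 5 8 6 4 7) 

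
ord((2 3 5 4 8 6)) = 6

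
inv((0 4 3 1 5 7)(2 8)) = (0 7 5 1 3 4)(2 8)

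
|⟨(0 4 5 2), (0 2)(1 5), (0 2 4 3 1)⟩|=720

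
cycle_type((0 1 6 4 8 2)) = 6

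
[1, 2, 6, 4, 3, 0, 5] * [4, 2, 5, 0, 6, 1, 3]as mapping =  [0→2, 1→5, 2→3, 3→6, 4→0, 5→4, 6→1]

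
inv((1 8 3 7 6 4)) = (1 4 6 7 3 8)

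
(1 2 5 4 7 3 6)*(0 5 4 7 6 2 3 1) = (0 5 7 1 3 2 4 6)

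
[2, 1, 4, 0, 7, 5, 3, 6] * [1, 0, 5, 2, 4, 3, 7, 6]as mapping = [0→5, 1→0, 2→4, 3→1, 4→6, 5→3, 6→2, 7→7]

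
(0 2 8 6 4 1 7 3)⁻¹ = (0 3 7 1 4 6 8 2)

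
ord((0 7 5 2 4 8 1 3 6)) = 9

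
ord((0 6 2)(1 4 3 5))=12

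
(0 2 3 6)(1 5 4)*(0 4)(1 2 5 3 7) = (0 5)(1 3 6 4 2 7)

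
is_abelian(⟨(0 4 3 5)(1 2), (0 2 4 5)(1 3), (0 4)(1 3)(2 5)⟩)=no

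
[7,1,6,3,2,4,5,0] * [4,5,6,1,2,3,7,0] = [0,5,7,1,6,2,3,4]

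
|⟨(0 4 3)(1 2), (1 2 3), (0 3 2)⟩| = 120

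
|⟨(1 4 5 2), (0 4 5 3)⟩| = 120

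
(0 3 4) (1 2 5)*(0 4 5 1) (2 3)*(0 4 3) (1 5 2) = (0 1) (2 5 4 3) 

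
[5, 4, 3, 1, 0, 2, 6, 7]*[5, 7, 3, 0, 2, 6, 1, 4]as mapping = [0→6, 1→2, 2→0, 3→7, 4→5, 5→3, 6→1, 7→4]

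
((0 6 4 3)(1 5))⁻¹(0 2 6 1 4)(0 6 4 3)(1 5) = (2 4 5 3 6)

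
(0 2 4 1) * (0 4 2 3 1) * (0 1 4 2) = (0 3 4 1 2)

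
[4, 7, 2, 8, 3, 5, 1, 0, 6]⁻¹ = [7, 6, 2, 4, 0, 5, 8, 1, 3]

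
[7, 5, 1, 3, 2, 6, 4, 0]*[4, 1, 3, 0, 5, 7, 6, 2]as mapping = [0→2, 1→7, 2→1, 3→0, 4→3, 5→6, 6→5, 7→4]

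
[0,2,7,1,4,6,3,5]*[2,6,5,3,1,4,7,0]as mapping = [0→2,1→5,2→0,3→6,4→1,5→7,6→3,7→4]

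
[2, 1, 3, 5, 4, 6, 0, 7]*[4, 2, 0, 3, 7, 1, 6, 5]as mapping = [0→0, 1→2, 2→3, 3→1, 4→7, 5→6, 6→4, 7→5]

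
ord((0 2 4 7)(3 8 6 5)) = 4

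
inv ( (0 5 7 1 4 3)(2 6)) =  (0 3 4 1 7 5)(2 6)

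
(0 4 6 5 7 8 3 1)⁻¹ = (0 1 3 8 7 5 6 4)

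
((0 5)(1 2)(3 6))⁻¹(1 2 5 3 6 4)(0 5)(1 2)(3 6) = (0 6 3 4 2 1)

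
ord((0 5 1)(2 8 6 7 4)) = 15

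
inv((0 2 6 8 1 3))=(0 3 1 8 6 2)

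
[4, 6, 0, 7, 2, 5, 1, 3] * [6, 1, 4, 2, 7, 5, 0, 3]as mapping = [0→7, 1→0, 2→6, 3→3, 4→4, 5→5, 6→1, 7→2]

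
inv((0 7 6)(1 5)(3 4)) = (0 6 7)(1 5)(3 4)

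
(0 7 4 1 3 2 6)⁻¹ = (0 6 2 3 1 4 7)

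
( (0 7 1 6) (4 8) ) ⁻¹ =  (0 6 1 7) (4 8) 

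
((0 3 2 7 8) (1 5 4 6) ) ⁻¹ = (0 8 7 2 3) (1 6 4 5) 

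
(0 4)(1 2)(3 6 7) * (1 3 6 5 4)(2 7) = (0 1 7 6 2 3 5 4)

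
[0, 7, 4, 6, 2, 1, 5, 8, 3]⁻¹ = [0, 5, 4, 8, 2, 6, 3, 1, 7]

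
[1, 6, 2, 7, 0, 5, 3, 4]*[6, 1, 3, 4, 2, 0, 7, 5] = [1, 7, 3, 5, 6, 0, 4, 2]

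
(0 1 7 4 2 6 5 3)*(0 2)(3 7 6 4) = (0 1 6 5 7 3 2 4)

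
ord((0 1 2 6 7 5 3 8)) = 8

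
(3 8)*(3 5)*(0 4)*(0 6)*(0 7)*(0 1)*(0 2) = (0 4 6 7 1 2)(3 8 5)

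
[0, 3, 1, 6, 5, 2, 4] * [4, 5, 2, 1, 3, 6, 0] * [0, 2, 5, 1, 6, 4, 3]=[6, 2, 4, 0, 3, 5, 1]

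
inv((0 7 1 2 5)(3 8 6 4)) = (0 5 2 1 7)(3 4 6 8)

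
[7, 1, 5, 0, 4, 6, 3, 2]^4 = [6, 1, 0, 5, 4, 7, 2, 3]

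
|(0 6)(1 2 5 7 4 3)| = 6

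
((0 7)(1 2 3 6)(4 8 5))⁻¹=(0 7)(1 6 3 2)(4 5 8)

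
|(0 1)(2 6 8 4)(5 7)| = 4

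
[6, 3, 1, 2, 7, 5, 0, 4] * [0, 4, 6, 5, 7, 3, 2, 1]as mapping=[0→2, 1→5, 2→4, 3→6, 4→1, 5→3, 6→0, 7→7]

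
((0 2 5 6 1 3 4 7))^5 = (0 3 5 7 1 2 4 6)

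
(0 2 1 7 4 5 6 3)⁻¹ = (0 3 6 5 4 7 1 2)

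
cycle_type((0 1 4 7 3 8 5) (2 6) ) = 2.7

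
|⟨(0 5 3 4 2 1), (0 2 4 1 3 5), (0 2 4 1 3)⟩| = 720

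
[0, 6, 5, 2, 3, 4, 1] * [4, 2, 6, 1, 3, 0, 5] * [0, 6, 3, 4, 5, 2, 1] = [5, 2, 0, 1, 6, 4, 3]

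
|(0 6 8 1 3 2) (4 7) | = 6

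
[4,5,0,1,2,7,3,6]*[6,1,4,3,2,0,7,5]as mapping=[0→2,1→0,2→6,3→1,4→4,5→5,6→3,7→7]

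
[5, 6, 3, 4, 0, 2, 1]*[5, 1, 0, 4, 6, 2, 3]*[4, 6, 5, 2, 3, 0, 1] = [5, 2, 3, 1, 0, 4, 6]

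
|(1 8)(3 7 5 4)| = 4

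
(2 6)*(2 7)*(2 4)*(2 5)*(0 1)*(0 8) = (0 1 8)(2 6 7 4 5)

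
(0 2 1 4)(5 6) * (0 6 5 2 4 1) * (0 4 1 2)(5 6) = (0 1 2 4 5 6)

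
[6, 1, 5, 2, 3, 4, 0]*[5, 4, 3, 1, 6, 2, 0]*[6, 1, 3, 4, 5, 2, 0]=[6, 5, 3, 4, 1, 0, 2] 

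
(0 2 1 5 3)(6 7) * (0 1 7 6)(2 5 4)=(0 5 3 1 4 2 7)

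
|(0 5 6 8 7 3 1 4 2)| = 9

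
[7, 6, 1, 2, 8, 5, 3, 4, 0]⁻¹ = [8, 2, 3, 6, 7, 5, 1, 0, 4]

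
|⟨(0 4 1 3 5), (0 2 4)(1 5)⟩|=720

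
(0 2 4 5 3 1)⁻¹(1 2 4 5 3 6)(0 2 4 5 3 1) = (0 4 5 3 1 6)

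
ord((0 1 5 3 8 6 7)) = 7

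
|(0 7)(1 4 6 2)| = 4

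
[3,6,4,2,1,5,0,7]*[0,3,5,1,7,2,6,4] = [1,6,7,5,3,2,0,4]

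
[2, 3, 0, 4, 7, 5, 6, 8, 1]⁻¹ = [2, 8, 0, 1, 3, 5, 6, 4, 7]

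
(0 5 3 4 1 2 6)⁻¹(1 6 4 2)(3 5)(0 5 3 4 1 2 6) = (0 1 6 2)(3 4)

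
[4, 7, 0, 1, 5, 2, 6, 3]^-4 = [0, 3, 2, 7, 4, 5, 6, 1]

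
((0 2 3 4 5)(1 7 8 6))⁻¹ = (0 5 4 3 2)(1 6 8 7)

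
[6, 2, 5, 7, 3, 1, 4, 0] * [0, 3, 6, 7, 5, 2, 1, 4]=[1, 6, 2, 4, 7, 3, 5, 0]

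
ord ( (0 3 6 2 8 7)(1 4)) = 6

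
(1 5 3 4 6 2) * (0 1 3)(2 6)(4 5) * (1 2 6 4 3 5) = (0 2 5)(1 3)(4 6)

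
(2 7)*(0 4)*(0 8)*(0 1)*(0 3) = (0 4 8 1 3)(2 7)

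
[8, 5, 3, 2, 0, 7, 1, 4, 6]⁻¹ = [4, 6, 3, 2, 7, 1, 8, 5, 0]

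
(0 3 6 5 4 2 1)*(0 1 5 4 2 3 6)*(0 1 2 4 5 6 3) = (0 3 1 2 6 5 4)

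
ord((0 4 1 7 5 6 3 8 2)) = 9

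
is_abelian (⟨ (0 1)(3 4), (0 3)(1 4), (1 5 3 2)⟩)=no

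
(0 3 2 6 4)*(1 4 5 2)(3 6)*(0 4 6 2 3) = (0 2)(1 6 5 3)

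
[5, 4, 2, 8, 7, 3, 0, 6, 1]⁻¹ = [6, 8, 2, 5, 1, 0, 7, 4, 3]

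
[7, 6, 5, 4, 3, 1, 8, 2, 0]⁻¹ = [8, 5, 7, 4, 3, 2, 1, 0, 6]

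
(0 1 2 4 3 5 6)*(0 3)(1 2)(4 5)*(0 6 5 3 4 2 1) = (0 1)(2 3)(4 6)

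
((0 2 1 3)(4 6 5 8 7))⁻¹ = (0 3 1 2)(4 7 8 5 6)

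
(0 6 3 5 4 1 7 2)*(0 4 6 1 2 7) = (0 1)(2 4)(3 5 6)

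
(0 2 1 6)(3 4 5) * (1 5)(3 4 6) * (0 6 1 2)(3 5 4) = (1 5 3)(2 4)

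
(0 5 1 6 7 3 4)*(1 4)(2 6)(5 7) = (0 7 3 1 2 6 5 4)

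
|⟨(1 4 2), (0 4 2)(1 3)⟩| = 120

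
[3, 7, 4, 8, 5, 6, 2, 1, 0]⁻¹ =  [8, 7, 6, 0, 2, 4, 5, 1, 3]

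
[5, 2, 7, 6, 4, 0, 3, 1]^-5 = [5, 2, 7, 6, 4, 0, 3, 1]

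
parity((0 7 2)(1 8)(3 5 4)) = odd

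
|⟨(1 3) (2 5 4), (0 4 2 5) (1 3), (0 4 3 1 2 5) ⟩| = 720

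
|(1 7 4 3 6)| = 5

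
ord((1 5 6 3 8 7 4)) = 7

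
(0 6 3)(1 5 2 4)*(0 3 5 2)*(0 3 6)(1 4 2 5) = (1 5 3 6)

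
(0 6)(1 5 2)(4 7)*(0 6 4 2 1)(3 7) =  (0 4 3 7 2)(1 5)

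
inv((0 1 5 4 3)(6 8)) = (0 3 4 5 1)(6 8)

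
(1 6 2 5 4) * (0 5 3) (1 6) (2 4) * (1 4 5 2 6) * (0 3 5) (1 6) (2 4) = (0 4 6) (1 2 5) 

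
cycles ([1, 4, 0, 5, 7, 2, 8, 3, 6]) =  (0 1 4 7 3 5 2)(6 8)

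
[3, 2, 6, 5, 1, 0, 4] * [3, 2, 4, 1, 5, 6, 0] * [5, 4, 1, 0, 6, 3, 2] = [4, 6, 5, 2, 1, 0, 3]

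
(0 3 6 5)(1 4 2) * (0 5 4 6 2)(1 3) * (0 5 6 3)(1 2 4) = (0 2)(1 3 4 5 6)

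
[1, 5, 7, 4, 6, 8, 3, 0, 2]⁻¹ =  [7, 0, 8, 6, 3, 1, 4, 2, 5]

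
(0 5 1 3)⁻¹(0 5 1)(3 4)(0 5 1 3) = (0 4)(1 3 5)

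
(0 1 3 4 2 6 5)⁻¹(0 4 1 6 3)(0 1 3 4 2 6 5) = (1 2 3 5 4)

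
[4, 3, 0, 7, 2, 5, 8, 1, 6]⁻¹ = [2, 7, 4, 1, 0, 5, 8, 3, 6]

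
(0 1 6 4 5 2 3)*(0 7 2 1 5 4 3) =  (0 5 1 6 3 7 2)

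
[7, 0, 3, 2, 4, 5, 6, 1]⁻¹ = [1, 7, 3, 2, 4, 5, 6, 0]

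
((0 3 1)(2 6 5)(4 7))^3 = (4 7)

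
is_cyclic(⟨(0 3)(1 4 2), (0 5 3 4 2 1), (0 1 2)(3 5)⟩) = no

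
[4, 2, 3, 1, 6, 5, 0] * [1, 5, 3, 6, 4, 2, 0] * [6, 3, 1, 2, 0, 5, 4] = [0, 2, 4, 5, 6, 1, 3]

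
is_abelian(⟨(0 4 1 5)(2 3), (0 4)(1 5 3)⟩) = no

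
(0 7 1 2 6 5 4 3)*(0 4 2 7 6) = (0 6 5 2)(1 7)(3 4)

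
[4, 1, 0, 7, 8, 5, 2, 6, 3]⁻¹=[2, 1, 6, 8, 0, 5, 7, 3, 4]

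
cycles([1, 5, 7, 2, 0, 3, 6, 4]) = (0 1 5 3 2 7 4)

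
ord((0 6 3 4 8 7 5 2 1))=9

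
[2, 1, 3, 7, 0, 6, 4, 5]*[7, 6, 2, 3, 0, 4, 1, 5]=[2, 6, 3, 5, 7, 1, 0, 4]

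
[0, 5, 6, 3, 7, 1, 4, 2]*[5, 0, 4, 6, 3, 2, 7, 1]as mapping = [0→5, 1→2, 2→7, 3→6, 4→1, 5→0, 6→3, 7→4]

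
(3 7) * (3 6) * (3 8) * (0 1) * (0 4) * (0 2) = (0 1 4 2)(3 7 6 8)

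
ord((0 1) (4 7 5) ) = 6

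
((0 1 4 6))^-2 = (0 4)(1 6)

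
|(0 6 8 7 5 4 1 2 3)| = 9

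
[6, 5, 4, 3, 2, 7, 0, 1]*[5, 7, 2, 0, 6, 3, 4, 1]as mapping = [0→4, 1→3, 2→6, 3→0, 4→2, 5→1, 6→5, 7→7]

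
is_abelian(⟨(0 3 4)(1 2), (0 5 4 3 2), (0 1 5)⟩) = no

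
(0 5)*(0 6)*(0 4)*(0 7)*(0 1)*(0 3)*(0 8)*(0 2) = (0 5 6 4 7 1 3 8 2)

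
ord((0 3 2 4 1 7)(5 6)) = 6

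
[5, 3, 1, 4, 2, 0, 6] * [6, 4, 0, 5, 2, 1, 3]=[1, 5, 4, 2, 0, 6, 3]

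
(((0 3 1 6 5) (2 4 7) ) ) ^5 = (2 7 4) 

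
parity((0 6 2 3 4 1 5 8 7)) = even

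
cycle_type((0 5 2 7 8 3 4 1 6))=9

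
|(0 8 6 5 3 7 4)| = 7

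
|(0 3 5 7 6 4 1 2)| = 8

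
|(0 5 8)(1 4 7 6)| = 12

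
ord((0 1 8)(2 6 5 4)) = 12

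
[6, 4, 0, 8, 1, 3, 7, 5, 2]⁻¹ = [2, 4, 8, 5, 1, 7, 0, 6, 3]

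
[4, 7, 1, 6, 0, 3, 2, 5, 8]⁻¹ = [4, 2, 6, 5, 0, 7, 3, 1, 8]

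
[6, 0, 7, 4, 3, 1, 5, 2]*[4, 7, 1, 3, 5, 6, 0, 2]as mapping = [0→0, 1→4, 2→2, 3→5, 4→3, 5→7, 6→6, 7→1]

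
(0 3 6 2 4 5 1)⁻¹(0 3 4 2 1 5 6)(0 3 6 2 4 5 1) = (0 1 2 3 6 5 4)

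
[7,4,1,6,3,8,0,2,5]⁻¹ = [6,2,7,4,1,8,3,0,5]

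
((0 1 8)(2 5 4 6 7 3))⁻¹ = (0 8 1)(2 3 7 6 4 5)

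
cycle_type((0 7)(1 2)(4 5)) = 2^3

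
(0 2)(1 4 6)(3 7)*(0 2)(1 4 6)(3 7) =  (1 6 4)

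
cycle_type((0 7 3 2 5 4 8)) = 7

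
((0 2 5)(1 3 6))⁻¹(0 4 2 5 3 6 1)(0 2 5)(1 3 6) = (0 6 1 3 2 4 5)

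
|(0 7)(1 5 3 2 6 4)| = 6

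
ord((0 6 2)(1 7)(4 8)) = 6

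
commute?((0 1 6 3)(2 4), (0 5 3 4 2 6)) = no:(0 1 6 3)(2 4) * (0 5 3 4 2 6) = (0 1)(3 5)(4 6), (0 5 3 4 2 6) * (0 1 6 3)(2 4) = (0 5)(1 6)(2 3)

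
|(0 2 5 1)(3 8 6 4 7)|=20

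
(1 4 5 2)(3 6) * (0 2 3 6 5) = (0 2 1 4)(3 5)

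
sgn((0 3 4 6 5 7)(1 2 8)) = -1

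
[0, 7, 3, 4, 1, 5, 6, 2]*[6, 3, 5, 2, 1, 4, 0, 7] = [6, 7, 2, 1, 3, 4, 0, 5]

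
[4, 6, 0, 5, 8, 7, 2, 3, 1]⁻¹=[2, 8, 6, 7, 0, 3, 1, 5, 4]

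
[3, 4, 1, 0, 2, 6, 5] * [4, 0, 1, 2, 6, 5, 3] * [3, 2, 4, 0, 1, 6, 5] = [4, 5, 3, 1, 2, 0, 6]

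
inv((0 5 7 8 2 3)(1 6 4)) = (0 3 2 8 7 5)(1 4 6)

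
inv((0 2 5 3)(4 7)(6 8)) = (0 3 5 2)(4 7)(6 8)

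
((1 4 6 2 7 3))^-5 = (1 4 6 2 7 3)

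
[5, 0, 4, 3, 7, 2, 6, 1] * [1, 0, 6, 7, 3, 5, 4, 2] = [5, 1, 3, 7, 2, 6, 4, 0]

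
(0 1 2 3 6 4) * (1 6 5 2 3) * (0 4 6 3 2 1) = (0 3 5 1 2)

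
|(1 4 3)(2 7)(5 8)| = 6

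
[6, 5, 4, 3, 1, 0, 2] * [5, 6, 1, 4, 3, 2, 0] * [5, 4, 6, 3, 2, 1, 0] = [5, 6, 3, 2, 0, 1, 4]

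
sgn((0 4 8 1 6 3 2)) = 1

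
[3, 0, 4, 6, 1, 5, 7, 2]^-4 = [7, 6, 0, 2, 3, 5, 4, 1]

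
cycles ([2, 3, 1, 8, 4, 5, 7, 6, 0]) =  (0 2 1 3 8)(6 7)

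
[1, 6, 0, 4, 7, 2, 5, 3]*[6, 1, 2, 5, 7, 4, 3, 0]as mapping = [0→1, 1→3, 2→6, 3→7, 4→0, 5→2, 6→4, 7→5]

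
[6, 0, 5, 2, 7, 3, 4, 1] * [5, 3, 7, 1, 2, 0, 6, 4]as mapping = [0→6, 1→5, 2→0, 3→7, 4→4, 5→1, 6→2, 7→3]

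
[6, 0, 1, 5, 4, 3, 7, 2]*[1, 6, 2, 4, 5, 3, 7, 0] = [7, 1, 6, 3, 5, 4, 0, 2]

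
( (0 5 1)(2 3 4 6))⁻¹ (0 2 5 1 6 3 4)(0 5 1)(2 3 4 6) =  (0 2 4 6 5 3 1)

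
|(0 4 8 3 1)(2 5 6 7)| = 20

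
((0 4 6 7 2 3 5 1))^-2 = (0 5 2 6)(1 3 7 4)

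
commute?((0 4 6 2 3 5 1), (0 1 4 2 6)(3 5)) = no:(0 4 6 2 3 5 1) * (0 1 4 2 6)(3 5) = (0 2 5 4), (0 1 4 2 6)(3 5) * (0 4 6 2 3 5 1) = (1 6 4 3)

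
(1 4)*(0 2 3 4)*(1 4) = (0 2 3 1)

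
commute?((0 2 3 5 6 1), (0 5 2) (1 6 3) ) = no:(0 2 3 5 6 1)*(0 5 2) (1 6 3) = (1 5 3 2), (0 5 2) (1 6 3)*(0 2 3 5 6 1) = (0 6 5 3) 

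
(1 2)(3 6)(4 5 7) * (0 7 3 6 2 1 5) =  (0 7 4)(2 5 3)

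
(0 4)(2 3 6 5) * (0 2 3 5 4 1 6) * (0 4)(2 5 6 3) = (0 1 3 4 5 2 6)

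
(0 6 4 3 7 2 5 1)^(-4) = (0 7)(1 3)(2 6)(4 5)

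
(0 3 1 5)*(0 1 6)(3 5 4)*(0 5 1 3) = (0 1 4)(3 6 5)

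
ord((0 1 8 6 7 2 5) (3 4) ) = 14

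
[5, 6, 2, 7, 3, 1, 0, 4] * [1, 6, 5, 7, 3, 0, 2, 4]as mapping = [0→0, 1→2, 2→5, 3→4, 4→7, 5→6, 6→1, 7→3]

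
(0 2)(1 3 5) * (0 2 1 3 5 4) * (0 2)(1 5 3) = (0 5 1 3 4 2)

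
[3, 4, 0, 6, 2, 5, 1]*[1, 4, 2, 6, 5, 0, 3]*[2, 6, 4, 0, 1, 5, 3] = [3, 5, 6, 0, 4, 2, 1]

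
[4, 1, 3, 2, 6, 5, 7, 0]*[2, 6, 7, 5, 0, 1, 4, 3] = [0, 6, 5, 7, 4, 1, 3, 2]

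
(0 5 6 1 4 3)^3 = (0 1)(3 6)(4 5)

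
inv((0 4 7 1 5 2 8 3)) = (0 3 8 2 5 1 7 4)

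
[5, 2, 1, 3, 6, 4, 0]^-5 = [6, 2, 1, 3, 5, 0, 4]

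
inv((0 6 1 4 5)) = (0 5 4 1 6)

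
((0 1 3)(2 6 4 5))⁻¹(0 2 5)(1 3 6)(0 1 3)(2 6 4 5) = (0 4 3)(1 6 2)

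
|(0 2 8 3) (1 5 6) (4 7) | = 12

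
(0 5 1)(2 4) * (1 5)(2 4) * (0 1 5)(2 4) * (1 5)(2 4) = (0 1 5)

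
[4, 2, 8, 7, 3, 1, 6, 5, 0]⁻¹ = [8, 5, 1, 4, 0, 7, 6, 3, 2]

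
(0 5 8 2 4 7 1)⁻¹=(0 1 7 4 2 8 5)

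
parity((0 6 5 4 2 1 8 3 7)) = even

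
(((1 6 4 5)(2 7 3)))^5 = (1 6 4 5)(2 3 7)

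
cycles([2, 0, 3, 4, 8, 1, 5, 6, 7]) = (0 2 3 4 8 7 6 5 1)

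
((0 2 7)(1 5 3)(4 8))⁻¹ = (0 7 2)(1 3 5)(4 8)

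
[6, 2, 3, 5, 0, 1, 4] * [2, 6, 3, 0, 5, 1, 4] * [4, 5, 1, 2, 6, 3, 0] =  [6, 2, 4, 5, 1, 0, 3]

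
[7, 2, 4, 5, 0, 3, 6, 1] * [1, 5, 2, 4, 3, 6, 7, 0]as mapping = [0→0, 1→2, 2→3, 3→6, 4→1, 5→4, 6→7, 7→5]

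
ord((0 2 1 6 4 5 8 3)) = 8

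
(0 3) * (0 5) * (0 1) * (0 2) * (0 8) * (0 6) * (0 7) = (0 3 5 1 2 8 6 7)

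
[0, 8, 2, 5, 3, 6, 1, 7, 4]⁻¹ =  [0, 6, 2, 4, 8, 3, 5, 7, 1]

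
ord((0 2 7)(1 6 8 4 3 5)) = 6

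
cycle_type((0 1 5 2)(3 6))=2.4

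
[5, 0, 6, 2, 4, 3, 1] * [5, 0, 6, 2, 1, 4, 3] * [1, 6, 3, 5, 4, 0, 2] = [4, 0, 5, 2, 6, 3, 1]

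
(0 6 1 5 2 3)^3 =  (0 5)(1 3)(2 6)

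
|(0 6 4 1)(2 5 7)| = 12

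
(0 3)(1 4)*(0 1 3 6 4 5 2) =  (0 6 4 3 1 5 2)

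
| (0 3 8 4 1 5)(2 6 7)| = 6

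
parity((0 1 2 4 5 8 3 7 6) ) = even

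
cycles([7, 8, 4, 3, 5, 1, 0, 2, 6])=(0 7 2 4 5 1 8 6)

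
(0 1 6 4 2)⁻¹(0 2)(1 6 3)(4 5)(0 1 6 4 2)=(0 1)(2 5)(3 6 4)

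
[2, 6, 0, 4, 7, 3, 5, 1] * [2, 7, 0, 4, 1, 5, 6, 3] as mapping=[0→0, 1→6, 2→2, 3→1, 4→3, 5→4, 6→5, 7→7] 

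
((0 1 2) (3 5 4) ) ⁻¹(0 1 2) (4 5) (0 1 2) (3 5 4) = (0 1 2) (3 4) 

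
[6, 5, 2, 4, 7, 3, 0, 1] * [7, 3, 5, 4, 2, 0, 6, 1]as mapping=[0→6, 1→0, 2→5, 3→2, 4→1, 5→4, 6→7, 7→3]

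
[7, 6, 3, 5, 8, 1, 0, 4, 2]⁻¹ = [6, 5, 8, 2, 7, 3, 1, 0, 4]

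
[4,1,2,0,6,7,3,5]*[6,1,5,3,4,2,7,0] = [4,1,5,6,7,0,3,2]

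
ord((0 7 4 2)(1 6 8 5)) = 4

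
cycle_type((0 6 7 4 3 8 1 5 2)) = 9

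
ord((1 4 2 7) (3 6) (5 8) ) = 4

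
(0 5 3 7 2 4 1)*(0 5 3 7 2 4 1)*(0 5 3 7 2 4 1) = (0 7 1 3 4 5 2)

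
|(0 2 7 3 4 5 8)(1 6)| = 14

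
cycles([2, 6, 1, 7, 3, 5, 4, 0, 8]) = (0 2 1 6 4 3 7)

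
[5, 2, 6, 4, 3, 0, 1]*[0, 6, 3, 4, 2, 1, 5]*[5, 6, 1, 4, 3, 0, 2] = [6, 4, 0, 1, 3, 5, 2]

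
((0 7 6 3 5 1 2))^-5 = (0 6 5 2 7 3 1)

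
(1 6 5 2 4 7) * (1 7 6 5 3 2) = (1 5)(2 4 6 3)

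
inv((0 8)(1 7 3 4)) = (0 8)(1 4 3 7)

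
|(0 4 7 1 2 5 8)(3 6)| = 14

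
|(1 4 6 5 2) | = 5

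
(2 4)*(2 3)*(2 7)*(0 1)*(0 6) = (0 1 6)(2 4 3 7)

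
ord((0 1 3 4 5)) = 5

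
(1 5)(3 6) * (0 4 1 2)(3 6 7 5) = (0 4 1 3 7 5 2)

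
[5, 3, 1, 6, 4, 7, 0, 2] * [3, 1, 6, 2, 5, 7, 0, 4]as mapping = [0→7, 1→2, 2→1, 3→0, 4→5, 5→4, 6→3, 7→6]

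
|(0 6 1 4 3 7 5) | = 7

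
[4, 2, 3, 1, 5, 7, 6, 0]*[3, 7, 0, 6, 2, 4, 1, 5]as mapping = [0→2, 1→0, 2→6, 3→7, 4→4, 5→5, 6→1, 7→3]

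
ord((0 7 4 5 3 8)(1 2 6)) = 6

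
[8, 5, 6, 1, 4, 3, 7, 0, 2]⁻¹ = [7, 3, 8, 5, 4, 1, 2, 6, 0]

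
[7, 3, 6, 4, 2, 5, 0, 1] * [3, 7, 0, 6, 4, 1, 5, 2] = [2, 6, 5, 4, 0, 1, 3, 7]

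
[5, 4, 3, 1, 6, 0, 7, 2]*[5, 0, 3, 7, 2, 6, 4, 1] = [6, 2, 7, 0, 4, 5, 1, 3]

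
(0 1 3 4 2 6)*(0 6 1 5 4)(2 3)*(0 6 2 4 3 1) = (0 5 3 6 2)(1 4)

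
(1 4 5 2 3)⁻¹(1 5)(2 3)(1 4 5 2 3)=(1 3)(2 4)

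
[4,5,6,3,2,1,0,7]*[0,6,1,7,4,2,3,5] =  [4,2,3,7,1,6,0,5]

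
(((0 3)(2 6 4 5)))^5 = (0 3)(2 6 4 5)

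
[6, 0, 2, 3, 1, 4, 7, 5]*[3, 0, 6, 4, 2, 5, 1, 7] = [1, 3, 6, 4, 0, 2, 7, 5]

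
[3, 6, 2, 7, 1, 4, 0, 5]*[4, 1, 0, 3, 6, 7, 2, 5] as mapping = [0→3, 1→2, 2→0, 3→5, 4→1, 5→6, 6→4, 7→7] 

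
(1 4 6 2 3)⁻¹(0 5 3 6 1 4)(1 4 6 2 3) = (0 5 1 2 4 6)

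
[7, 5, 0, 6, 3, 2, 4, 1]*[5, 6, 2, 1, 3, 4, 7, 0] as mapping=[0→0, 1→4, 2→5, 3→7, 4→1, 5→2, 6→3, 7→6] 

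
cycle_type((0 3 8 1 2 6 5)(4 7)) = 2.7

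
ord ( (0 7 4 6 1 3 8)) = 7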